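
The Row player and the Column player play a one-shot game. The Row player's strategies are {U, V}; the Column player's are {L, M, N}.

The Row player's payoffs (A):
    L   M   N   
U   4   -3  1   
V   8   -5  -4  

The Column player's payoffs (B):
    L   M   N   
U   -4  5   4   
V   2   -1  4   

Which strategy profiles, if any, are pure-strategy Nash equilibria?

Find each player's best response to every opponent strategy; NE are the intersections.
The Row player's best responses — vs L: V (payoff 8); vs M: U (payoff -3); vs N: U (payoff 1).
The Column player's best responses — vs U: M (payoff 5); vs V: N (payoff 4).
The only mutual best response is (U, M); neither player gains by switching there.

(U, M)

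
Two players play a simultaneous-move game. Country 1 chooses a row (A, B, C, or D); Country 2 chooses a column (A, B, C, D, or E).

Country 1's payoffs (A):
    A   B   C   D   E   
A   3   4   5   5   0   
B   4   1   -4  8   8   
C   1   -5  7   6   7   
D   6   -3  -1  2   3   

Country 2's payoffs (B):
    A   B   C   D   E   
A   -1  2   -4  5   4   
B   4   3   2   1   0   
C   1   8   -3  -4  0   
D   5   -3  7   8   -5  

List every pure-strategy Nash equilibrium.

Check mutual best responses: a cell is a NE iff neither player can gain by unilaterally deviating.
Country 1's best responses — vs A: D (payoff 6); vs B: A (payoff 4); vs C: C (payoff 7); vs D: B (payoff 8); vs E: B (payoff 8).
Country 2's best responses — vs A: D (payoff 5); vs B: A (payoff 4); vs C: B (payoff 8); vs D: D (payoff 8).
No cell has both players best-responding. For instance, Country 1's best reply to D is B, but against B Country 2 prefers A over D.

None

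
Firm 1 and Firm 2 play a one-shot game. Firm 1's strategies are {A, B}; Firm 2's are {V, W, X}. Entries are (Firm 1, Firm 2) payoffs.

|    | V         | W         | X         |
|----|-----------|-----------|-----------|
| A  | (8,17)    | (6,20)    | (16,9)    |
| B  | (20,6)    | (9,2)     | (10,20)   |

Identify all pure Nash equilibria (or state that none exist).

Check mutual best responses: a cell is a NE iff neither player can gain by unilaterally deviating.
Firm 1's best responses — vs V: B (payoff 20); vs W: B (payoff 9); vs X: A (payoff 16).
Firm 2's best responses — vs A: W (payoff 20); vs B: X (payoff 20).
No cell has both players best-responding. For instance, Firm 1's best reply to X is A, but against A Firm 2 prefers W over X.

None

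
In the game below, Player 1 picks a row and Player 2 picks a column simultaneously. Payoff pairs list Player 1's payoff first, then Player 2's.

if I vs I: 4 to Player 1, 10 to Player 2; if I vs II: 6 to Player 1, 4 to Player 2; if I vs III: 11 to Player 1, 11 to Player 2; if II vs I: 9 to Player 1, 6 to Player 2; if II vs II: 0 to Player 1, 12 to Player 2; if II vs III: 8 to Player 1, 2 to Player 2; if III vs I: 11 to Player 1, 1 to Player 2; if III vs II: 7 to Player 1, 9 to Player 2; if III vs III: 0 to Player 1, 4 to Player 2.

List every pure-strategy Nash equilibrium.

A profile is a Nash equilibrium when each player is best-responding to the other.
Player 1's best responses — vs I: III (payoff 11); vs II: III (payoff 7); vs III: I (payoff 11).
Player 2's best responses — vs I: III (payoff 11); vs II: II (payoff 12); vs III: II (payoff 9).
Mutual best responses occur at (I, III) and (III, II); at each, neither player gains by switching.

(I, III) and (III, II)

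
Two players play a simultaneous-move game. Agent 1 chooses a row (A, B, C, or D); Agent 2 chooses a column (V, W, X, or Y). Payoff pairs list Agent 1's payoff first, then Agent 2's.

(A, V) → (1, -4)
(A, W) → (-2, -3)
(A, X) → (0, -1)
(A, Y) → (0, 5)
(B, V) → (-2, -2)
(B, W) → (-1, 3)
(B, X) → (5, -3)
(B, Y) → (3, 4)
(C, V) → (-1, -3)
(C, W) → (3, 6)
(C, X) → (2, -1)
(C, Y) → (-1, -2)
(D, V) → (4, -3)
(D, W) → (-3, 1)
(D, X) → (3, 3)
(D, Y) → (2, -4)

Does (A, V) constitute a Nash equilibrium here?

Holding Agent 2 at V: Agent 1 gets 1 from A but could get 4 by switching to D. Agent 1 has a profitable deviation.

No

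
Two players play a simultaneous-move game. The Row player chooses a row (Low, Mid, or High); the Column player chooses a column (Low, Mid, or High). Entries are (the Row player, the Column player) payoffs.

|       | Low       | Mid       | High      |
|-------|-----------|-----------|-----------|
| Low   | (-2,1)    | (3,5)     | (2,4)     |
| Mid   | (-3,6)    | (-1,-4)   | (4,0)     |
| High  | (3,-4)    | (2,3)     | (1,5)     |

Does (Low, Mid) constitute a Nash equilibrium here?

Holding the Column player at Mid: the Row player gets 3 from Low, versus -1 from Mid, 2 from High. No profitable deviation for the Row player.
Holding the Row player at Low: the Column player gets 5 from Mid, versus 1 from Low, 4 from High. No profitable deviation for the Column player either.

Yes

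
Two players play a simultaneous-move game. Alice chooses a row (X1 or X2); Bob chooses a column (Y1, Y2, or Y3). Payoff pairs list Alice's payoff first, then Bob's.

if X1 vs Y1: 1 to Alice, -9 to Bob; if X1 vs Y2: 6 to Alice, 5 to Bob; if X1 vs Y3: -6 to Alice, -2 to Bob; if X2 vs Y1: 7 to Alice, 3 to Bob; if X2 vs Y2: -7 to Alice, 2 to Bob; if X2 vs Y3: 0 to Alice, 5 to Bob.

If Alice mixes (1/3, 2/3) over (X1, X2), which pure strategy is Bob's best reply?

Y2

Bob's best reply maximizes expected payoff against the mix.
Y1: (1/3)·(-9) + (2/3)·3 = -1
Y2: (1/3)·5 + (2/3)·2 = 3
Y3: (1/3)·(-2) + (2/3)·5 = 8/3
Highest expected payoff is 3, from Y2.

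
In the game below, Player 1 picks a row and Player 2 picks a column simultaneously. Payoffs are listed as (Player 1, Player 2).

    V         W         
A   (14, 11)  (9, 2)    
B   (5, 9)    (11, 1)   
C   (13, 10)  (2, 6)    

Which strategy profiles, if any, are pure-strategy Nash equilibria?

A profile is a Nash equilibrium when each player is best-responding to the other.
Player 1's best responses — vs V: A (payoff 14); vs W: B (payoff 11).
Player 2's best responses — vs A: V (payoff 11); vs B: V (payoff 9); vs C: V (payoff 10).
The only mutual best response is (A, V); neither player gains by switching there.

(A, V)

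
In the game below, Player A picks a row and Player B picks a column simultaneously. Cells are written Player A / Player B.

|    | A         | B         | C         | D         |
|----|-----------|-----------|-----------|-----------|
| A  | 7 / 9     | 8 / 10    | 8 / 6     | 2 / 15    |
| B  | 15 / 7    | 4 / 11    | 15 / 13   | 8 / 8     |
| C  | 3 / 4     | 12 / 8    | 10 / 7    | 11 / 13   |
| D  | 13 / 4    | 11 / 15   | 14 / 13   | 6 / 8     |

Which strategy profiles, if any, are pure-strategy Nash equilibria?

Check mutual best responses: a cell is a NE iff neither player can gain by unilaterally deviating.
Player A's best responses — vs A: B (payoff 15); vs B: C (payoff 12); vs C: B (payoff 15); vs D: C (payoff 11).
Player B's best responses — vs A: D (payoff 15); vs B: C (payoff 13); vs C: D (payoff 13); vs D: B (payoff 15).
Mutual best responses occur at (B, C) and (C, D); at each, neither player gains by switching.

(B, C) and (C, D)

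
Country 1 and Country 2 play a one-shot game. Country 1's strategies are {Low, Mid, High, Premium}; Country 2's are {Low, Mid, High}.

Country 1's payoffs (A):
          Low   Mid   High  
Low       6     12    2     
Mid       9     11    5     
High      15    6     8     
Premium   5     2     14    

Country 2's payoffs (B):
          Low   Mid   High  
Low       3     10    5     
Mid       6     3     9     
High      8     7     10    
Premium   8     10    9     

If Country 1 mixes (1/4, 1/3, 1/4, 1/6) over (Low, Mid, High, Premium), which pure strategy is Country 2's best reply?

High

Compute Country 2's expected payoff from each pure strategy against the given mix.
Low: (1/4)·3 + (1/3)·6 + (1/4)·8 + (1/6)·8 = 73/12
Mid: (1/4)·10 + (1/3)·3 + (1/4)·7 + (1/6)·10 = 83/12
High: (1/4)·5 + (1/3)·9 + (1/4)·10 + (1/6)·9 = 33/4
Highest expected payoff is 33/4, from High.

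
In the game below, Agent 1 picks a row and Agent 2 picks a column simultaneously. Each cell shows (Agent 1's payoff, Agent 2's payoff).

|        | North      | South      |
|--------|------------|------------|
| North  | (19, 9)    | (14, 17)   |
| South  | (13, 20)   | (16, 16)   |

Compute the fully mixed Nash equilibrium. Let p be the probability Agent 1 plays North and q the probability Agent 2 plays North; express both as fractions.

p = 1/3, q = 1/4

In a mixed NE each player is indifferent between their pure strategies, so the opponent's mix sets the indifference.
Agent 2 indifferent between North and South: p·9 + (1−p)·20 = p·17 + (1−p)·16 ⟹ 20 + (-11)p = 16 + 1p ⟹ p = 1/3.
Agent 1 indifferent between North and South: q·19 + (1−q)·14 = q·13 + (1−q)·16 ⟹ 14 + 5q = 16 + (-3)q ⟹ q = 1/4.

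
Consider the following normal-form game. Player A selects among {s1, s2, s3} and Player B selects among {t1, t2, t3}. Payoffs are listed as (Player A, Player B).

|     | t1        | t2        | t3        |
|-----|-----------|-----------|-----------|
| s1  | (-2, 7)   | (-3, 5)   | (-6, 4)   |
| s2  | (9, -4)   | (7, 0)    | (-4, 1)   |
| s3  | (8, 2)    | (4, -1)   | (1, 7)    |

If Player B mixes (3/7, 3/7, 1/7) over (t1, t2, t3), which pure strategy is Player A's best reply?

Compute Player A's expected payoff from each pure strategy against the given mix.
s1: (3/7)·(-2) + (3/7)·(-3) + (1/7)·(-6) = -3
s2: (3/7)·9 + (3/7)·7 + (1/7)·(-4) = 44/7
s3: (3/7)·8 + (3/7)·4 + (1/7)·1 = 37/7
Highest expected payoff is 44/7, from s2.

s2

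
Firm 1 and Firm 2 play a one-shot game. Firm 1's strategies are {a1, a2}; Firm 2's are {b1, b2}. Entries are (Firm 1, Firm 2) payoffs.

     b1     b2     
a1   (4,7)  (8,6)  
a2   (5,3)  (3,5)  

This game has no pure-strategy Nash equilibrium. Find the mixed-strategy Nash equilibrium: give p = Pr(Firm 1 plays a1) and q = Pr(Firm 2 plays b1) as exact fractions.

p = 2/3, q = 5/6

In a mixed NE each player is indifferent between their pure strategies, so the opponent's mix sets the indifference.
Firm 2 indifferent between b1 and b2: p·7 + (1−p)·3 = p·6 + (1−p)·5 ⟹ 3 + 4p = 5 + 1p ⟹ p = 2/3.
Firm 1 indifferent between a1 and a2: q·4 + (1−q)·8 = q·5 + (1−q)·3 ⟹ 8 + (-4)q = 3 + 2q ⟹ q = 5/6.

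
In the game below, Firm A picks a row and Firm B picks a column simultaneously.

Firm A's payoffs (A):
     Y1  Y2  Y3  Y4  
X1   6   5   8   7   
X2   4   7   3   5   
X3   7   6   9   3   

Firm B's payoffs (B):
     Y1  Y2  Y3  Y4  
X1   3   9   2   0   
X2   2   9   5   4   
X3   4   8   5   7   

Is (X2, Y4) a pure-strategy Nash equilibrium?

Holding Firm B at Y4: Firm A gets 5 from X2 but could get 7 by switching to X1. Firm A has a profitable deviation.

No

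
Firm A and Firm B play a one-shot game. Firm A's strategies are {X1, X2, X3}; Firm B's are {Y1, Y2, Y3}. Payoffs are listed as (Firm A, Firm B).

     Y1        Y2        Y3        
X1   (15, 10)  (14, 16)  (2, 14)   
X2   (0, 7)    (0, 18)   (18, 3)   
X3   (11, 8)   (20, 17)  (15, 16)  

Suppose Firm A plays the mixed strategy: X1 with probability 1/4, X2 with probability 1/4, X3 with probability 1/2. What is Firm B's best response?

Compute Firm B's expected payoff from each pure strategy against the given mix.
Y1: (1/4)·10 + (1/4)·7 + (1/2)·8 = 33/4
Y2: (1/4)·16 + (1/4)·18 + (1/2)·17 = 17
Y3: (1/4)·14 + (1/4)·3 + (1/2)·16 = 49/4
Highest expected payoff is 17, from Y2.

Y2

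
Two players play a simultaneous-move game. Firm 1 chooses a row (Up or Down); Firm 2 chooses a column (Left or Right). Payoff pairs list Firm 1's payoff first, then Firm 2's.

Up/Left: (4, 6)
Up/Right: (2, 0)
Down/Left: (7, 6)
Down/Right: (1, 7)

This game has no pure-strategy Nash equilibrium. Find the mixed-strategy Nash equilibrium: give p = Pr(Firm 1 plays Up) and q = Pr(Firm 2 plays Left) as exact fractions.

In a mixed NE each player is indifferent between their pure strategies, so the opponent's mix sets the indifference.
Firm 2 indifferent between Left and Right: p·6 + (1−p)·6 = p·0 + (1−p)·7 ⟹ 6 + 0p = 7 + (-7)p ⟹ p = 1/7.
Firm 1 indifferent between Up and Down: q·4 + (1−q)·2 = q·7 + (1−q)·1 ⟹ 2 + 2q = 1 + 6q ⟹ q = 1/4.

p = 1/7, q = 1/4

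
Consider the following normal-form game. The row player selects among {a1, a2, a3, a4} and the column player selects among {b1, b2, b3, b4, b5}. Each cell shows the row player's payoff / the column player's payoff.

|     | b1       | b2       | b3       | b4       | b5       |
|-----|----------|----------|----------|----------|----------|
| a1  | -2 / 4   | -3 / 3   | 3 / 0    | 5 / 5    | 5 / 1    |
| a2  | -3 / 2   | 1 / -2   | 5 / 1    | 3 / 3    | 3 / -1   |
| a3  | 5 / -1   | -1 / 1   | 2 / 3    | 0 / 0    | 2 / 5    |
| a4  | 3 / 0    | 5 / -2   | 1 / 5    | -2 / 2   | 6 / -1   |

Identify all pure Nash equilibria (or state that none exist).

(a1, b4)

Check mutual best responses: a cell is a NE iff neither player can gain by unilaterally deviating.
The row player's best responses — vs b1: a3 (payoff 5); vs b2: a4 (payoff 5); vs b3: a2 (payoff 5); vs b4: a1 (payoff 5); vs b5: a4 (payoff 6).
The column player's best responses — vs a1: b4 (payoff 5); vs a2: b4 (payoff 3); vs a3: b5 (payoff 5); vs a4: b3 (payoff 5).
The only mutual best response is (a1, b4); neither player gains by switching there.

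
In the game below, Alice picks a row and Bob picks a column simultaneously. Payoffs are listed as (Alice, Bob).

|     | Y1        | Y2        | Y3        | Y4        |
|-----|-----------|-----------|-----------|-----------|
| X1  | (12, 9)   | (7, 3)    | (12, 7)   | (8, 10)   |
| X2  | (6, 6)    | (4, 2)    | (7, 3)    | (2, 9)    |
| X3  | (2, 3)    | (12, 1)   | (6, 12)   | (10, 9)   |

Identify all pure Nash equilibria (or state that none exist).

A profile is a Nash equilibrium when each player is best-responding to the other.
Alice's best responses — vs Y1: X1 (payoff 12); vs Y2: X3 (payoff 12); vs Y3: X1 (payoff 12); vs Y4: X3 (payoff 10).
Bob's best responses — vs X1: Y4 (payoff 10); vs X2: Y4 (payoff 9); vs X3: Y3 (payoff 12).
No cell has both players best-responding. For instance, Alice's best reply to Y2 is X3, but against X3 Bob prefers Y3 over Y2.

There is no pure-strategy Nash equilibrium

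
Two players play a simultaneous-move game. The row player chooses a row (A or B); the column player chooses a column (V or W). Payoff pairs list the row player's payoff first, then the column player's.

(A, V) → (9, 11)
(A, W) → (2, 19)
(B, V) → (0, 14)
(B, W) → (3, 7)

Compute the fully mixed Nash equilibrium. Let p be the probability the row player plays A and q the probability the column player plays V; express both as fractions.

In a mixed NE each player is indifferent between their pure strategies, so the opponent's mix sets the indifference.
The column player indifferent between V and W: p·11 + (1−p)·14 = p·19 + (1−p)·7 ⟹ 14 + (-3)p = 7 + 12p ⟹ p = 7/15.
The row player indifferent between A and B: q·9 + (1−q)·2 = q·0 + (1−q)·3 ⟹ 2 + 7q = 3 + (-3)q ⟹ q = 1/10.

p = 7/15, q = 1/10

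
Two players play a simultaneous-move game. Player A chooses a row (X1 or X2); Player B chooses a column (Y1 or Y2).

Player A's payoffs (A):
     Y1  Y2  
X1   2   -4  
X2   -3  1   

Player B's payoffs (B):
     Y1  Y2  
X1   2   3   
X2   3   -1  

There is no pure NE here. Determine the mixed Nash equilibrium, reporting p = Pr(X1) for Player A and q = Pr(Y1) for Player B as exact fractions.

p = 4/5, q = 1/2

In a mixed NE each player is indifferent between their pure strategies, so the opponent's mix sets the indifference.
Player B indifferent between Y1 and Y2: p·2 + (1−p)·3 = p·3 + (1−p)·(-1) ⟹ 3 + (-1)p = (-1) + 4p ⟹ p = 4/5.
Player A indifferent between X1 and X2: q·2 + (1−q)·(-4) = q·(-3) + (1−q)·1 ⟹ (-4) + 6q = 1 + (-4)q ⟹ q = 1/2.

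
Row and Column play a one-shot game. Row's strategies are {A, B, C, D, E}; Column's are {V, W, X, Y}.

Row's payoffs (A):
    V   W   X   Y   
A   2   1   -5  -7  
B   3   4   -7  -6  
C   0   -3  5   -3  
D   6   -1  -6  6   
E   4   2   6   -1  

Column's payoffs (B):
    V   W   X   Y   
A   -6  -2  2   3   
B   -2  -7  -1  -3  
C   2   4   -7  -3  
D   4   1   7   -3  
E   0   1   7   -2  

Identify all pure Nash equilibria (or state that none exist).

(E, X)

Check mutual best responses: a cell is a NE iff neither player can gain by unilaterally deviating.
Row's best responses — vs V: D (payoff 6); vs W: B (payoff 4); vs X: E (payoff 6); vs Y: D (payoff 6).
Column's best responses — vs A: Y (payoff 3); vs B: X (payoff -1); vs C: W (payoff 4); vs D: X (payoff 7); vs E: X (payoff 7).
The only mutual best response is (E, X); neither player gains by switching there.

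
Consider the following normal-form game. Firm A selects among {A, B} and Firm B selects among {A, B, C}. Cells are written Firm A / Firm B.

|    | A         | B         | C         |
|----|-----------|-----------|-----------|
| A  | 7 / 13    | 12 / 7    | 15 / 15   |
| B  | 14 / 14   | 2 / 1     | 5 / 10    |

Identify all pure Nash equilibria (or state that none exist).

(A, C) and (B, A)

A profile is a Nash equilibrium when each player is best-responding to the other.
Firm A's best responses — vs A: B (payoff 14); vs B: A (payoff 12); vs C: A (payoff 15).
Firm B's best responses — vs A: C (payoff 15); vs B: A (payoff 14).
Mutual best responses occur at (A, C) and (B, A); at each, neither player gains by switching.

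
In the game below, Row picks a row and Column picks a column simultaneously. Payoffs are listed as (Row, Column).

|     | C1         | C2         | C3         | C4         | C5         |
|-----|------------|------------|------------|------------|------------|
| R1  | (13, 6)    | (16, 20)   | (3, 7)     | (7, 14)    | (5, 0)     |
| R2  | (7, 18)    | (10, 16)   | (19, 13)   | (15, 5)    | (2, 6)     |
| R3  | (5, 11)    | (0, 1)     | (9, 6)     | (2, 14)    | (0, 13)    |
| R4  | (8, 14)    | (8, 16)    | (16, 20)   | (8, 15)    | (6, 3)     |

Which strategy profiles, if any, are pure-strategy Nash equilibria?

(R1, C2)

Check mutual best responses: a cell is a NE iff neither player can gain by unilaterally deviating.
Row's best responses — vs C1: R1 (payoff 13); vs C2: R1 (payoff 16); vs C3: R2 (payoff 19); vs C4: R2 (payoff 15); vs C5: R4 (payoff 6).
Column's best responses — vs R1: C2 (payoff 20); vs R2: C1 (payoff 18); vs R3: C4 (payoff 14); vs R4: C3 (payoff 20).
The only mutual best response is (R1, C2); neither player gains by switching there.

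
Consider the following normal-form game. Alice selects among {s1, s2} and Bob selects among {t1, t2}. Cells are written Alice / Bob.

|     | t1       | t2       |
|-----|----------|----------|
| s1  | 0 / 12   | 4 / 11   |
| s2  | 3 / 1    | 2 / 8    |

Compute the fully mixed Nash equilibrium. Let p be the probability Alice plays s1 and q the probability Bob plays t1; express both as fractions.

Each player's mixing probability is pinned down by making the *other* player indifferent.
Bob indifferent between t1 and t2: p·12 + (1−p)·1 = p·11 + (1−p)·8 ⟹ 1 + 11p = 8 + 3p ⟹ p = 7/8.
Alice indifferent between s1 and s2: q·0 + (1−q)·4 = q·3 + (1−q)·2 ⟹ 4 + (-4)q = 2 + 1q ⟹ q = 2/5.

p = 7/8, q = 2/5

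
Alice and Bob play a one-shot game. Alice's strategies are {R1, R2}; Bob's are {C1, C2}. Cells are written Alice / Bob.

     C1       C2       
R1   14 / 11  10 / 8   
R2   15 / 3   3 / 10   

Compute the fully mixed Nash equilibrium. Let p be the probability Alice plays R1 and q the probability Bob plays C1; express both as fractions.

p = 7/10, q = 7/8

In a mixed NE each player is indifferent between their pure strategies, so the opponent's mix sets the indifference.
Bob indifferent between C1 and C2: p·11 + (1−p)·3 = p·8 + (1−p)·10 ⟹ 3 + 8p = 10 + (-2)p ⟹ p = 7/10.
Alice indifferent between R1 and R2: q·14 + (1−q)·10 = q·15 + (1−q)·3 ⟹ 10 + 4q = 3 + 12q ⟹ q = 7/8.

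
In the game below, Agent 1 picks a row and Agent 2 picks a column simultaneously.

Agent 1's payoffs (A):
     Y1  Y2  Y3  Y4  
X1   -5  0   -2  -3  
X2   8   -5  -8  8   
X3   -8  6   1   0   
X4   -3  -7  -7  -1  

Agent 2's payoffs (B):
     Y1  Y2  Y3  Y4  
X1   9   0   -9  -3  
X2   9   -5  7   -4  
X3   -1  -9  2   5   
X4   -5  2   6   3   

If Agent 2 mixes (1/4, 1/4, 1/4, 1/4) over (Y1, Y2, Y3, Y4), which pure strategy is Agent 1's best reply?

X2

Compute Agent 1's expected payoff from each pure strategy against the given mix.
X1: (1/4)·(-5) + (1/4)·0 + (1/4)·(-2) + (1/4)·(-3) = -5/2
X2: (1/4)·8 + (1/4)·(-5) + (1/4)·(-8) + (1/4)·8 = 3/4
X3: (1/4)·(-8) + (1/4)·6 + (1/4)·1 + (1/4)·0 = -1/4
X4: (1/4)·(-3) + (1/4)·(-7) + (1/4)·(-7) + (1/4)·(-1) = -9/2
Highest expected payoff is 3/4, from X2.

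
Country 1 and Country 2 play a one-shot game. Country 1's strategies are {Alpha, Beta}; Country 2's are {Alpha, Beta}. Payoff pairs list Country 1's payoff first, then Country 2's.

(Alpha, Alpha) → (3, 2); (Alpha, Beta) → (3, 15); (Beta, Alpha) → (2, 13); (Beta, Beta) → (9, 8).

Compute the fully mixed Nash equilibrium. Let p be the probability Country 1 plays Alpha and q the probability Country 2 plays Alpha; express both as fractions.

p = 5/18, q = 6/7

In a mixed NE each player is indifferent between their pure strategies, so the opponent's mix sets the indifference.
Country 2 indifferent between Alpha and Beta: p·2 + (1−p)·13 = p·15 + (1−p)·8 ⟹ 13 + (-11)p = 8 + 7p ⟹ p = 5/18.
Country 1 indifferent between Alpha and Beta: q·3 + (1−q)·3 = q·2 + (1−q)·9 ⟹ 3 + 0q = 9 + (-7)q ⟹ q = 6/7.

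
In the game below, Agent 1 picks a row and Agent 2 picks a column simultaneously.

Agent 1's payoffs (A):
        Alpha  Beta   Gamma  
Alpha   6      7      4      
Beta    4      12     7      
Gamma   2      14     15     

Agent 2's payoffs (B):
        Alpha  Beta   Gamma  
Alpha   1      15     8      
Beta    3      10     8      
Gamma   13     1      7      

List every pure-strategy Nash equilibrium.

No pure-strategy Nash equilibrium

Check mutual best responses: a cell is a NE iff neither player can gain by unilaterally deviating.
Agent 1's best responses — vs Alpha: Alpha (payoff 6); vs Beta: Gamma (payoff 14); vs Gamma: Gamma (payoff 15).
Agent 2's best responses — vs Alpha: Beta (payoff 15); vs Beta: Beta (payoff 10); vs Gamma: Alpha (payoff 13).
No cell has both players best-responding. For instance, Agent 1's best reply to Beta is Gamma, but against Gamma Agent 2 prefers Alpha over Beta.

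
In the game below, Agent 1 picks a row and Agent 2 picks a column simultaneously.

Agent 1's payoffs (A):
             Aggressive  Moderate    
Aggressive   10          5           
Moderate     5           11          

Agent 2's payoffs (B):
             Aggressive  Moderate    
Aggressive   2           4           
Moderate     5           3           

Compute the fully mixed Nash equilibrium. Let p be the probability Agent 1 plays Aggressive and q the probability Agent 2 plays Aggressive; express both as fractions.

In a mixed NE each player is indifferent between their pure strategies, so the opponent's mix sets the indifference.
Agent 2 indifferent between Aggressive and Moderate: p·2 + (1−p)·5 = p·4 + (1−p)·3 ⟹ 5 + (-3)p = 3 + 1p ⟹ p = 1/2.
Agent 1 indifferent between Aggressive and Moderate: q·10 + (1−q)·5 = q·5 + (1−q)·11 ⟹ 5 + 5q = 11 + (-6)q ⟹ q = 6/11.

p = 1/2, q = 6/11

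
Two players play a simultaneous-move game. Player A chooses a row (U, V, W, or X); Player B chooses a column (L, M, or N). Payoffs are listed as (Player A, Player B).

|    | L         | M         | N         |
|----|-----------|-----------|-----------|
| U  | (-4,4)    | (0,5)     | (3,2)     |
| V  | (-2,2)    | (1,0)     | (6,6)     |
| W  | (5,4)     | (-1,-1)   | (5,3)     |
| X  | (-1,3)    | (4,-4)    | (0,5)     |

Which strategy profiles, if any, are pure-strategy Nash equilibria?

Find each player's best response to every opponent strategy; NE are the intersections.
Player A's best responses — vs L: W (payoff 5); vs M: X (payoff 4); vs N: V (payoff 6).
Player B's best responses — vs U: M (payoff 5); vs V: N (payoff 6); vs W: L (payoff 4); vs X: N (payoff 5).
Mutual best responses occur at (V, N) and (W, L); at each, neither player gains by switching.

(V, N) and (W, L)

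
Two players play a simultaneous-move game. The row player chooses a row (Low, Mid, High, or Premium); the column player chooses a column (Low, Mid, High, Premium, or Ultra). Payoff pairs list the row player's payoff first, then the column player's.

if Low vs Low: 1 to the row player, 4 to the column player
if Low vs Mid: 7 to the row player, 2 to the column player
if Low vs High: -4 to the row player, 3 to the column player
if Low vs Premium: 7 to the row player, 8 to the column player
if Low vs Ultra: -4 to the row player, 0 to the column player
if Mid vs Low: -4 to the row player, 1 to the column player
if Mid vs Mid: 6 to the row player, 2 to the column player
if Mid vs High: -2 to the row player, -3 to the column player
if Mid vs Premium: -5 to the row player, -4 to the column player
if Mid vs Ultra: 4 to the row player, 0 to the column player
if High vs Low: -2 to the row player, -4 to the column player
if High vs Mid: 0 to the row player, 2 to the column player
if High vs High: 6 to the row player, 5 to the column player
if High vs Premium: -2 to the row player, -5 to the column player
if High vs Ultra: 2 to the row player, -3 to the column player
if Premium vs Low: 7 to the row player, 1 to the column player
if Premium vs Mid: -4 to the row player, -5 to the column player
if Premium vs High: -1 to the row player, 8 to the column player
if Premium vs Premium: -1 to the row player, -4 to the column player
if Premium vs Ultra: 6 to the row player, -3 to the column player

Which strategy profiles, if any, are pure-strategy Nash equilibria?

(Low, Premium) and (High, High)

Find each player's best response to every opponent strategy; NE are the intersections.
The row player's best responses — vs Low: Premium (payoff 7); vs Mid: Low (payoff 7); vs High: High (payoff 6); vs Premium: Low (payoff 7); vs Ultra: Premium (payoff 6).
The column player's best responses — vs Low: Premium (payoff 8); vs Mid: Mid (payoff 2); vs High: High (payoff 5); vs Premium: High (payoff 8).
Mutual best responses occur at (Low, Premium) and (High, High); at each, neither player gains by switching.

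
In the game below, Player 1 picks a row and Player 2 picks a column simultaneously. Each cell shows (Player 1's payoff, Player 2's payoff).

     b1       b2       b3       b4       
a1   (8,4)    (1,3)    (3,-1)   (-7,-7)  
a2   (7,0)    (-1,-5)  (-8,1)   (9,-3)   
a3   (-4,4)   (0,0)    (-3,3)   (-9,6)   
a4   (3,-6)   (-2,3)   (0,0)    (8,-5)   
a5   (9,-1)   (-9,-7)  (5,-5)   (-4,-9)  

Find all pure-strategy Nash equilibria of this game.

Find each player's best response to every opponent strategy; NE are the intersections.
Player 1's best responses — vs b1: a5 (payoff 9); vs b2: a1 (payoff 1); vs b3: a5 (payoff 5); vs b4: a2 (payoff 9).
Player 2's best responses — vs a1: b1 (payoff 4); vs a2: b3 (payoff 1); vs a3: b4 (payoff 6); vs a4: b2 (payoff 3); vs a5: b1 (payoff -1).
The only mutual best response is (a5, b1); neither player gains by switching there.

(a5, b1)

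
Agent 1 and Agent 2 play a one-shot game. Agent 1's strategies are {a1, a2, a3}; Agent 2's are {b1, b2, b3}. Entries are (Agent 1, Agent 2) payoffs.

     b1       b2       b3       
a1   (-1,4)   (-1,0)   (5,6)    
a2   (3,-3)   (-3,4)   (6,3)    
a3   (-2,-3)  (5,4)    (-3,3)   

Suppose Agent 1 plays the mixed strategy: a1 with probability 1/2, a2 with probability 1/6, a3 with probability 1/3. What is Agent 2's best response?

b3

Agent 2's best reply maximizes expected payoff against the mix.
b1: (1/2)·4 + (1/6)·(-3) + (1/3)·(-3) = 1/2
b2: (1/2)·0 + (1/6)·4 + (1/3)·4 = 2
b3: (1/2)·6 + (1/6)·3 + (1/3)·3 = 9/2
Highest expected payoff is 9/2, from b3.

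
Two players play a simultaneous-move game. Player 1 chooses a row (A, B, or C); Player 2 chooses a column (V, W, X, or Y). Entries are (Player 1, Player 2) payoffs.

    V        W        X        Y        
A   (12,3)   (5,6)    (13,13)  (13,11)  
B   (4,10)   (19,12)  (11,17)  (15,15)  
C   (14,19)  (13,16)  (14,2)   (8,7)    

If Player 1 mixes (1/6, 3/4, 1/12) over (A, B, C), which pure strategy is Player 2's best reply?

Player 2's best reply maximizes expected payoff against the mix.
V: (1/6)·3 + (3/4)·10 + (1/12)·19 = 115/12
W: (1/6)·6 + (3/4)·12 + (1/12)·16 = 34/3
X: (1/6)·13 + (3/4)·17 + (1/12)·2 = 181/12
Y: (1/6)·11 + (3/4)·15 + (1/12)·7 = 41/3
Highest expected payoff is 181/12, from X.

X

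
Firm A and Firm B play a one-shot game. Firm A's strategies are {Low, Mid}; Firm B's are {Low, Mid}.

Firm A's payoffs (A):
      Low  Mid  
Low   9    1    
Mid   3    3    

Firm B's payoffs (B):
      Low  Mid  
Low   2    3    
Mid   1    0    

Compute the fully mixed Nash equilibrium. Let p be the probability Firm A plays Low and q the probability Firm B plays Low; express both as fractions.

In a mixed NE each player is indifferent between their pure strategies, so the opponent's mix sets the indifference.
Firm B indifferent between Low and Mid: p·2 + (1−p)·1 = p·3 + (1−p)·0 ⟹ 1 + 1p = 0 + 3p ⟹ p = 1/2.
Firm A indifferent between Low and Mid: q·9 + (1−q)·1 = q·3 + (1−q)·3 ⟹ 1 + 8q = 3 + 0q ⟹ q = 1/4.

p = 1/2, q = 1/4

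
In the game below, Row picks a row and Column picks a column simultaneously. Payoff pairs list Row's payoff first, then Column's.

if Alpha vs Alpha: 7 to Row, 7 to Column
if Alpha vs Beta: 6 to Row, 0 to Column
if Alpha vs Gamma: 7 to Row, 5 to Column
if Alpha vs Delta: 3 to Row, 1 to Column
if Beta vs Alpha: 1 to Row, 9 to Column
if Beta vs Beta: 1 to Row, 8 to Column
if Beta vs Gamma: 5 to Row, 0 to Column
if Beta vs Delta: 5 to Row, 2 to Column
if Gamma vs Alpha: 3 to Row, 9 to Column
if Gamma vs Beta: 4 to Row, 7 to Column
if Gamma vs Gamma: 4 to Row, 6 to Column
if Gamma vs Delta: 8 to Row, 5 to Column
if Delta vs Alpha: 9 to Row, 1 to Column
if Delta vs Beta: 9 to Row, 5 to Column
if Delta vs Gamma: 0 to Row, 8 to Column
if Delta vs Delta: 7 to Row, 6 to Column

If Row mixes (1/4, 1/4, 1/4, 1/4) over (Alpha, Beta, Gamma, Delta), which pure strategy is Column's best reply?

Column's best reply maximizes expected payoff against the mix.
Alpha: (1/4)·7 + (1/4)·9 + (1/4)·9 + (1/4)·1 = 13/2
Beta: (1/4)·0 + (1/4)·8 + (1/4)·7 + (1/4)·5 = 5
Gamma: (1/4)·5 + (1/4)·0 + (1/4)·6 + (1/4)·8 = 19/4
Delta: (1/4)·1 + (1/4)·2 + (1/4)·5 + (1/4)·6 = 7/2
Highest expected payoff is 13/2, from Alpha.

Alpha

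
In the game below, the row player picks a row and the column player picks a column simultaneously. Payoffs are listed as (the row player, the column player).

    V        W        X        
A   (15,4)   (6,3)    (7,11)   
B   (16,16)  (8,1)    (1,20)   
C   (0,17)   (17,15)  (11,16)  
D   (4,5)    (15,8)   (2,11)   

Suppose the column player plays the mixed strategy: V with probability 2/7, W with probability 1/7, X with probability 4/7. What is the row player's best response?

A

Compute the row player's expected payoff from each pure strategy against the given mix.
A: (2/7)·15 + (1/7)·6 + (4/7)·7 = 64/7
B: (2/7)·16 + (1/7)·8 + (4/7)·1 = 44/7
C: (2/7)·0 + (1/7)·17 + (4/7)·11 = 61/7
D: (2/7)·4 + (1/7)·15 + (4/7)·2 = 31/7
Highest expected payoff is 64/7, from A.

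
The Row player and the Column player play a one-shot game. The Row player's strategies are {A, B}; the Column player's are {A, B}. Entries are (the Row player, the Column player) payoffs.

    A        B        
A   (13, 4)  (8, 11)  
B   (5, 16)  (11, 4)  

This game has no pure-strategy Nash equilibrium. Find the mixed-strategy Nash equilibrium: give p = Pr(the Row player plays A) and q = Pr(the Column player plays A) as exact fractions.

p = 12/19, q = 3/11

In a mixed NE each player is indifferent between their pure strategies, so the opponent's mix sets the indifference.
The Column player indifferent between A and B: p·4 + (1−p)·16 = p·11 + (1−p)·4 ⟹ 16 + (-12)p = 4 + 7p ⟹ p = 12/19.
The Row player indifferent between A and B: q·13 + (1−q)·8 = q·5 + (1−q)·11 ⟹ 8 + 5q = 11 + (-6)q ⟹ q = 3/11.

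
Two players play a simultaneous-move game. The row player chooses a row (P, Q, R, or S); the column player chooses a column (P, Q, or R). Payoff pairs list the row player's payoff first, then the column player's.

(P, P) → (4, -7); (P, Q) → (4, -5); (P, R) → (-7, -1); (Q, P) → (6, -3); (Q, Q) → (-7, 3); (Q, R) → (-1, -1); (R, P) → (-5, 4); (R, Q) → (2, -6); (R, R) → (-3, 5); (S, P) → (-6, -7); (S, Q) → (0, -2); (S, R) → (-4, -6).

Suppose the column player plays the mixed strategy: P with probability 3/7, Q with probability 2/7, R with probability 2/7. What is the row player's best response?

Compute the row player's expected payoff from each pure strategy against the given mix.
P: (3/7)·4 + (2/7)·4 + (2/7)·(-7) = 6/7
Q: (3/7)·6 + (2/7)·(-7) + (2/7)·(-1) = 2/7
R: (3/7)·(-5) + (2/7)·2 + (2/7)·(-3) = -17/7
S: (3/7)·(-6) + (2/7)·0 + (2/7)·(-4) = -26/7
Highest expected payoff is 6/7, from P.

P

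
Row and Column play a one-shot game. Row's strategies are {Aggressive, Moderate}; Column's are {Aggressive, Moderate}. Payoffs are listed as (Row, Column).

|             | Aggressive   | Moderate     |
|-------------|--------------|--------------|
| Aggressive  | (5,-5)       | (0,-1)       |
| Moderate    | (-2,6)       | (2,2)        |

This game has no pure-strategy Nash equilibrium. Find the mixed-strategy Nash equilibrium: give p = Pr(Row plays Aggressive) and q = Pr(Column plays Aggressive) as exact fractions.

In a mixed NE each player is indifferent between their pure strategies, so the opponent's mix sets the indifference.
Column indifferent between Aggressive and Moderate: p·(-5) + (1−p)·6 = p·(-1) + (1−p)·2 ⟹ 6 + (-11)p = 2 + (-3)p ⟹ p = 1/2.
Row indifferent between Aggressive and Moderate: q·5 + (1−q)·0 = q·(-2) + (1−q)·2 ⟹ 0 + 5q = 2 + (-4)q ⟹ q = 2/9.

p = 1/2, q = 2/9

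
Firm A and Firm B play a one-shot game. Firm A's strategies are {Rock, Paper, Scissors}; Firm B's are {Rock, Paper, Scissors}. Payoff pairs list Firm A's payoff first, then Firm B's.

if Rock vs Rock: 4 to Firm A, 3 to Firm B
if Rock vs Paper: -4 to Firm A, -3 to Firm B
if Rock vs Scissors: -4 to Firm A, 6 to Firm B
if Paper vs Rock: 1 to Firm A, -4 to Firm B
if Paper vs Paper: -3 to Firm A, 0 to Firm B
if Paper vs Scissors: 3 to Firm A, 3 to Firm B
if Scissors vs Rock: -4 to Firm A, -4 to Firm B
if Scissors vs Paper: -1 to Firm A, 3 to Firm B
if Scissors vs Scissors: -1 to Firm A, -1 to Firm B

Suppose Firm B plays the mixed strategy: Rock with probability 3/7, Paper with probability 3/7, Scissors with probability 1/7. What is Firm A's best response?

Firm A's best reply maximizes expected payoff against the mix.
Rock: (3/7)·4 + (3/7)·(-4) + (1/7)·(-4) = -4/7
Paper: (3/7)·1 + (3/7)·(-3) + (1/7)·3 = -3/7
Scissors: (3/7)·(-4) + (3/7)·(-1) + (1/7)·(-1) = -16/7
Highest expected payoff is -3/7, from Paper.

Paper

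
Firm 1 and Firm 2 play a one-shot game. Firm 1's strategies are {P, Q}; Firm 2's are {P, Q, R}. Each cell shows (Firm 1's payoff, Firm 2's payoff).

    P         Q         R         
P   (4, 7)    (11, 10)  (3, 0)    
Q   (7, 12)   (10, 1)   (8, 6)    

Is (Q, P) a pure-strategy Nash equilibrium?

Holding Firm 2 at P: Firm 1 gets 7 from Q, versus 4 from P. No profitable deviation for Firm 1.
Holding Firm 1 at Q: Firm 2 gets 12 from P, versus 1 from Q, 6 from R. No profitable deviation for Firm 2 either.

Yes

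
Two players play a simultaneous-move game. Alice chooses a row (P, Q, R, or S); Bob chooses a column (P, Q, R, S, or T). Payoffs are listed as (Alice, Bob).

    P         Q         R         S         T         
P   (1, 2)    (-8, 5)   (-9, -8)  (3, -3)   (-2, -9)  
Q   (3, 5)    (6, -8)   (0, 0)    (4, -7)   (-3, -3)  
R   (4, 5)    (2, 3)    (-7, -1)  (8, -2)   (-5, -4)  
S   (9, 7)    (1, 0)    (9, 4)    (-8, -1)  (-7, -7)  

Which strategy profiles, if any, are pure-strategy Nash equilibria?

Check mutual best responses: a cell is a NE iff neither player can gain by unilaterally deviating.
Alice's best responses — vs P: S (payoff 9); vs Q: Q (payoff 6); vs R: S (payoff 9); vs S: R (payoff 8); vs T: P (payoff -2).
Bob's best responses — vs P: Q (payoff 5); vs Q: P (payoff 5); vs R: P (payoff 5); vs S: P (payoff 7).
The only mutual best response is (S, P); neither player gains by switching there.

(S, P)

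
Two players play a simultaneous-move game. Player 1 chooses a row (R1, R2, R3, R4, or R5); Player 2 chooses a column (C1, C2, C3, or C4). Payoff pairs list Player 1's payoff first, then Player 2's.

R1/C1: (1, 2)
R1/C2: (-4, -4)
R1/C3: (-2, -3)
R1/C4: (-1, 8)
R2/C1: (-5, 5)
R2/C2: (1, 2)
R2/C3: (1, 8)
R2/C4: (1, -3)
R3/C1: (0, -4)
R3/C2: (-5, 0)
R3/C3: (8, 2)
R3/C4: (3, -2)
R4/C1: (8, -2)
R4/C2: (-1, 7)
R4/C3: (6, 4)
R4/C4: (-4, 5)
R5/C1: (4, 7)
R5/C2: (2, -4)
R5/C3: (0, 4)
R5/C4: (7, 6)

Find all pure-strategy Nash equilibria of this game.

(R3, C3)

A profile is a Nash equilibrium when each player is best-responding to the other.
Player 1's best responses — vs C1: R4 (payoff 8); vs C2: R5 (payoff 2); vs C3: R3 (payoff 8); vs C4: R5 (payoff 7).
Player 2's best responses — vs R1: C4 (payoff 8); vs R2: C3 (payoff 8); vs R3: C3 (payoff 2); vs R4: C2 (payoff 7); vs R5: C1 (payoff 7).
The only mutual best response is (R3, C3); neither player gains by switching there.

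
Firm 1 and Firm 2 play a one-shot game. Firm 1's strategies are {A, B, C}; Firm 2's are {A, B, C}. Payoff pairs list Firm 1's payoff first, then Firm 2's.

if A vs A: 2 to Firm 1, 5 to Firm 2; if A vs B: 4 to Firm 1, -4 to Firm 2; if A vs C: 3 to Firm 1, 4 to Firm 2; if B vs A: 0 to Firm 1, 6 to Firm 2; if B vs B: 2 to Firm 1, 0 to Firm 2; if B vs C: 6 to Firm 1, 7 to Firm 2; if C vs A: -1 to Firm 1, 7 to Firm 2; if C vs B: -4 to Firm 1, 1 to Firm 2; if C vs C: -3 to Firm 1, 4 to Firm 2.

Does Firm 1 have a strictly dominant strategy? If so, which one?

A strategy is strictly dominant if it gives Firm 1 a strictly higher payoff than every other strategy, against every choice by the opponent.
A is not dominant: against C, B gives 6 > 3.
B is not dominant: against A, A gives 2 > 0.
C is not dominant: against A, A gives 2 > -1.
No single strategy is best against every opponent action.

None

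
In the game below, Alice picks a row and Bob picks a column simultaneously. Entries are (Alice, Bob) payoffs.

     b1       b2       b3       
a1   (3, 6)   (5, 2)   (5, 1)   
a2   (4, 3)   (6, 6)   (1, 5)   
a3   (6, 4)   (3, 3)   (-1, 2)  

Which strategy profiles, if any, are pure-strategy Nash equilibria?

(a2, b2) and (a3, b1)

Find each player's best response to every opponent strategy; NE are the intersections.
Alice's best responses — vs b1: a3 (payoff 6); vs b2: a2 (payoff 6); vs b3: a1 (payoff 5).
Bob's best responses — vs a1: b1 (payoff 6); vs a2: b2 (payoff 6); vs a3: b1 (payoff 4).
Mutual best responses occur at (a2, b2) and (a3, b1); at each, neither player gains by switching.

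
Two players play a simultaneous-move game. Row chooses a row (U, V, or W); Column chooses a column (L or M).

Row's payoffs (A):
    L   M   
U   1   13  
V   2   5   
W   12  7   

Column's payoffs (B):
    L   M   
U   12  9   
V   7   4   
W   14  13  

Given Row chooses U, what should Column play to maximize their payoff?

With Row fixed at U, Column's payoffs are: L → 12, M → 9.
The maximum is 12, achieved by L.

L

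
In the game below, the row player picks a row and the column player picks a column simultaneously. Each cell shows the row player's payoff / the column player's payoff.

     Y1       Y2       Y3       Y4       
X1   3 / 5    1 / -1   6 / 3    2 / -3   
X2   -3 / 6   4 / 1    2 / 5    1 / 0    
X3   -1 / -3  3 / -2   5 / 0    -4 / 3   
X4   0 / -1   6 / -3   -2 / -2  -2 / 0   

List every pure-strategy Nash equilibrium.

A profile is a Nash equilibrium when each player is best-responding to the other.
The row player's best responses — vs Y1: X1 (payoff 3); vs Y2: X4 (payoff 6); vs Y3: X1 (payoff 6); vs Y4: X1 (payoff 2).
The column player's best responses — vs X1: Y1 (payoff 5); vs X2: Y1 (payoff 6); vs X3: Y4 (payoff 3); vs X4: Y4 (payoff 0).
The only mutual best response is (X1, Y1); neither player gains by switching there.

(X1, Y1)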